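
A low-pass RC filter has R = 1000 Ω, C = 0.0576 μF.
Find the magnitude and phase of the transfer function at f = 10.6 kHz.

Step 1 — Angular frequency: ω = 2π·1.06e+04 = 6.66e+04 rad/s.
Step 2 — Transfer function: H(jω) = 1/(1 + jωRC).
Step 3 — Denominator: 1 + jωRC = 1 + j·6.66e+04·1000·5.76e-08 = 1 + j3.836.
Step 4 — H = 0.06363 - j0.2441.
Step 5 — Magnitude: |H| = 0.2522 (-12.0 dB); phase: φ = -75.4°.

|H| = 0.2522 (-12.0 dB), φ = -75.4°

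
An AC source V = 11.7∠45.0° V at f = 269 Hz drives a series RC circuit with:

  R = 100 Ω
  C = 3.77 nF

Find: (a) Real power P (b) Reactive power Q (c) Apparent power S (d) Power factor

Step 1 — Angular frequency: ω = 2π·f = 2π·269 = 1690 rad/s.
Step 2 — Component impedances:
  R: Z = R = 100 Ω
  C: Z = 1/(jωC) = -j/(ω·C) = 0 - j1.569e+05 Ω
Step 3 — Series combination: Z_total = R + C = 100 - j1.569e+05 Ω = 1.569e+05∠-90.0° Ω.
Step 4 — Source phasor: V = 11.7∠45.0° V = 8.273 + j8.273 V.
Step 5 — Current: I = V / Z = -5.268e-05 + j5.275e-05 A = 7.455e-05∠135.0° A.
Step 6 — Complex power: S = V·I* = 5.558e-07 - j0.0008723 VA.
Step 7 — Real power: P = Re(S) = 5.558e-07 W.
Step 8 — Reactive power: Q = Im(S) = -0.0008723 VAR.
Step 9 — Apparent power: |S| = 0.0008723 VA.
Step 10 — Power factor: PF = P/|S| = 0.0006372 (leading).

(a) P = 5.558e-07 W  (b) Q = -0.0008723 VAR  (c) S = 0.0008723 VA  (d) PF = 0.0006372 (leading)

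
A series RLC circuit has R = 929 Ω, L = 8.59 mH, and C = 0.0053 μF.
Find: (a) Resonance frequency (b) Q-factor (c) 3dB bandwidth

Step 1 — Resonance: ω₀ = 1/√(LC) = 1/√(0.00859·5.3e-09) = 1.482e+05 rad/s.
Step 2 — f₀ = ω₀/(2π) = 2.359e+04 Hz.
Step 3 — Series Q: Q = ω₀L/R = 1.482e+05·0.00859/929 = 1.37.
Step 4 — Bandwidth: Δω = ω₀/Q = 1.081e+05 rad/s; BW = Δω/(2π) = 1.721e+04 Hz.

(a) f₀ = 2.359e+04 Hz  (b) Q = 1.37  (c) BW = 1.721e+04 Hz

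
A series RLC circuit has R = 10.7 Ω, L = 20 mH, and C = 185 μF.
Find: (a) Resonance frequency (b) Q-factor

Step 1 — Resonance condition Im(Z)=0 gives ω₀ = 1/√(LC).
Step 2 — ω₀ = 1/√(0.02·0.000185) = 519.9 rad/s.
Step 3 — f₀ = ω₀/(2π) = 82.74 Hz.
Step 4 — Series Q: Q = ω₀L/R = 519.9·0.02/10.7 = 0.9717.

(a) f₀ = 82.74 Hz  (b) Q = 0.9717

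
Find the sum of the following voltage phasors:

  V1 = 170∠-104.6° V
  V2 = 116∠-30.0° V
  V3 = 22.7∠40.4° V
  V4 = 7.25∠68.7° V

Step 1 — Convert each phasor to rectangular form:
  V1 = 170·(cos(-104.6°) + j·sin(-104.6°)) = -42.85 - j164.5 V
  V2 = 116·(cos(-30.0°) + j·sin(-30.0°)) = 100.5 - j58 V
  V3 = 22.7·(cos(40.4°) + j·sin(40.4°)) = 17.29 + j14.71 V
  V4 = 7.25·(cos(68.7°) + j·sin(68.7°)) = 2.634 + j6.755 V
Step 2 — Sum components: V_total = 77.53 - j201 V.
Step 3 — Convert to polar: |V_total| = 215.5 V, ∠V_total = -68.9°.

V_total = 215.5∠-68.9° V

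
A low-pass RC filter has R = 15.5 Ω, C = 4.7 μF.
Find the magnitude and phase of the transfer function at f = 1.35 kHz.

Step 1 — Angular frequency: ω = 2π·1350 = 8482 rad/s.
Step 2 — Transfer function: H(jω) = 1/(1 + jωRC).
Step 3 — Denominator: 1 + jωRC = 1 + j·8482·15.5·4.7e-06 = 1 + j0.6179.
Step 4 — H = 0.7237 - j0.4472.
Step 5 — Magnitude: |H| = 0.8507 (-1.4 dB); phase: φ = -31.7°.

|H| = 0.8507 (-1.4 dB), φ = -31.7°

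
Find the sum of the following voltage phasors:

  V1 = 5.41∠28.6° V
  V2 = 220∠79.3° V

Step 1 — Convert each phasor to rectangular form:
  V1 = 5.41·(cos(28.6°) + j·sin(28.6°)) = 4.75 + j2.59 V
  V2 = 220·(cos(79.3°) + j·sin(79.3°)) = 40.85 + j216.2 V
Step 2 — Sum components: V_total = 45.6 + j218.8 V.
Step 3 — Convert to polar: |V_total| = 223.5 V, ∠V_total = 78.2°.

V_total = 223.5∠78.2° V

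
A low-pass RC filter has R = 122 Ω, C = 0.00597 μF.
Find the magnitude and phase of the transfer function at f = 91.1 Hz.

Step 1 — Angular frequency: ω = 2π·91.1 = 572.4 rad/s.
Step 2 — Transfer function: H(jω) = 1/(1 + jωRC).
Step 3 — Denominator: 1 + jωRC = 1 + j·572.4·122·5.97e-09 = 1 + j0.0004169.
Step 4 — H = 1 - j0.0004169.
Step 5 — Magnitude: |H| = 1 (-0.0 dB); phase: φ = -0.0°.

|H| = 1 (-0.0 dB), φ = -0.0°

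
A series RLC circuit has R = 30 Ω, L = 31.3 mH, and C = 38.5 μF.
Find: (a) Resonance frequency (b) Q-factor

Step 1 — Resonance condition Im(Z)=0 gives ω₀ = 1/√(LC).
Step 2 — ω₀ = 1/√(0.0313·3.85e-05) = 911 rad/s.
Step 3 — f₀ = ω₀/(2π) = 145 Hz.
Step 4 — Series Q: Q = ω₀L/R = 911·0.0313/30 = 0.9504.

(a) f₀ = 145 Hz  (b) Q = 0.9504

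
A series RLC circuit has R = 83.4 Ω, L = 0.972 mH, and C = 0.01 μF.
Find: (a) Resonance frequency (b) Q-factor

Step 1 — Resonance condition Im(Z)=0 gives ω₀ = 1/√(LC).
Step 2 — ω₀ = 1/√(0.000972·1e-08) = 3.208e+05 rad/s.
Step 3 — f₀ = ω₀/(2π) = 5.105e+04 Hz.
Step 4 — Series Q: Q = ω₀L/R = 3.208e+05·0.000972/83.4 = 3.738.

(a) f₀ = 5.105e+04 Hz  (b) Q = 3.738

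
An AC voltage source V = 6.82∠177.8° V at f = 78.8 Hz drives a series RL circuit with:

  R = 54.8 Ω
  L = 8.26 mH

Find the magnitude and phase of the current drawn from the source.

Step 1 — Angular frequency: ω = 2π·f = 2π·78.8 = 495.1 rad/s.
Step 2 — Component impedances:
  R: Z = R = 54.8 Ω
  L: Z = jωL = j·495.1·0.00826 = 0 + j4.09 Ω
Step 3 — Series combination: Z_total = R + L = 54.8 + j4.09 Ω = 54.95∠4.3° Ω.
Step 4 — Source phasor: V = 6.82∠177.8° V = -6.815 + j0.2618 V.
Step 5 — Ohm's law: I = V / Z_total = (-6.815 + j0.2618) / (54.8 + j4.09) = -0.1233 + j0.01398 A.
Step 6 — Convert to polar: |I| = 0.1241 A, ∠I = 173.5°.

I = 0.1241∠173.5° A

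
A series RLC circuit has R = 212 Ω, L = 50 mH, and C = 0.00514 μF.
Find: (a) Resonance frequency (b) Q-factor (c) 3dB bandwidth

Step 1 — Resonance: ω₀ = 1/√(LC) = 1/√(0.05·5.14e-09) = 6.238e+04 rad/s.
Step 2 — f₀ = ω₀/(2π) = 9928 Hz.
Step 3 — Series Q: Q = ω₀L/R = 6.238e+04·0.05/212 = 14.71.
Step 4 — Bandwidth: Δω = ω₀/Q = 4240 rad/s; BW = Δω/(2π) = 674.8 Hz.

(a) f₀ = 9928 Hz  (b) Q = 14.71  (c) BW = 674.8 Hz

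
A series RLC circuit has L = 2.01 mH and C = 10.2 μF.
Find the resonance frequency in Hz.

Step 1 — Resonance condition Im(Z)=0 gives ω₀ = 1/√(LC).
Step 2 — ω₀ = 1/√(0.00201·1.02e-05) = 6984 rad/s.
Step 3 — f₀ = ω₀/(2π) = 1112 Hz.

f₀ = 1112 Hz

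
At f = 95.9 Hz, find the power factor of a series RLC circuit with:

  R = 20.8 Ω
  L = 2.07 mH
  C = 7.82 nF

Step 1 — Angular frequency: ω = 2π·f = 2π·95.9 = 602.6 rad/s.
Step 2 — Component impedances:
  R: Z = R = 20.8 Ω
  L: Z = jωL = j·602.6·0.00207 = 0 + j1.247 Ω
  C: Z = 1/(jωC) = -j/(ω·C) = 0 - j2.122e+05 Ω
Step 3 — Series combination: Z_total = R + L + C = 20.8 - j2.122e+05 Ω = 2.122e+05∠-90.0° Ω.
Step 4 — Power factor: PF = cos(φ) = Re(Z)/|Z| = 20.8/2.1222e+05 = 9.801e-05.
Step 5 — Type: Im(Z) = -2.122e+05 ⇒ leading (phase φ = -90.0°).

PF = 9.801e-05 (leading, φ = -90.0°)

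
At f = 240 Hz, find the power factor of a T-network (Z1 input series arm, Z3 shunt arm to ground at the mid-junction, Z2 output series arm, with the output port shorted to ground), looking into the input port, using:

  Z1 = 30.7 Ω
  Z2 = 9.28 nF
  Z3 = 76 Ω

Step 1 — Angular frequency: ω = 2π·f = 2π·240 = 1508 rad/s.
Step 2 — Component impedances:
  Z1: Z = R = 30.7 Ω
  Z2: Z = 1/(jωC) = -j/(ω·C) = 0 - j7.146e+04 Ω
  Z3: Z = R = 76 Ω
Step 3 — With the output port shorted to ground, the output series arm Z2 runs from the junction to ground; the shunt arm Z3 also runs from the junction to ground. They appear in parallel: Z3 || Z2 = 76 - j0.08083 Ω.
Step 4 — Series with input arm Z1: Z_in = Z1 + (Z3 || Z2) = 106.7 - j0.08083 Ω = 106.7∠-0.0° Ω.
Step 5 — Power factor: PF = cos(φ) = Re(Z)/|Z| = 106.7/106.7 = 1.
Step 6 — Type: Im(Z) = -0.08083 ⇒ leading (phase φ = -0.0°).

PF = 1 (leading, φ = -0.0°)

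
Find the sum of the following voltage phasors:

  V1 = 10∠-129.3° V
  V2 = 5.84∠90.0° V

Step 1 — Convert each phasor to rectangular form:
  V1 = 10·(cos(-129.3°) + j·sin(-129.3°)) = -6.334 - j7.738 V
  V2 = 5.84·(cos(90.0°) + j·sin(90.0°)) = 0 + j5.84 V
Step 2 — Sum components: V_total = -6.334 - j1.898 V.
Step 3 — Convert to polar: |V_total| = 6.612 V, ∠V_total = -163.3°.

V_total = 6.612∠-163.3° V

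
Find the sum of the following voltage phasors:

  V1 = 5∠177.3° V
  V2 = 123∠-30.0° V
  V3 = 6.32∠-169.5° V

Step 1 — Convert each phasor to rectangular form:
  V1 = 5·(cos(177.3°) + j·sin(177.3°)) = -4.994 + j0.2355 V
  V2 = 123·(cos(-30.0°) + j·sin(-30.0°)) = 106.5 - j61.5 V
  V3 = 6.32·(cos(-169.5°) + j·sin(-169.5°)) = -6.214 - j1.152 V
Step 2 — Sum components: V_total = 95.31 - j62.42 V.
Step 3 — Convert to polar: |V_total| = 113.9 V, ∠V_total = -33.2°.

V_total = 113.9∠-33.2° V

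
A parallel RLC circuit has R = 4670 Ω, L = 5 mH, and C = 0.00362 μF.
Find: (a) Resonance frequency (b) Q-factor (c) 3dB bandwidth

Step 1 — Resonance: ω₀ = 1/√(LC) = 1/√(0.005·3.62e-09) = 2.351e+05 rad/s.
Step 2 — f₀ = ω₀/(2π) = 3.741e+04 Hz.
Step 3 — Parallel Q: Q = R/(ω₀L) = 4670/(2.351e+05·0.005) = 3.974.
Step 4 — Bandwidth: Δω = ω₀/Q = 5.915e+04 rad/s; BW = Δω/(2π) = 9414 Hz.

(a) f₀ = 3.741e+04 Hz  (b) Q = 3.974  (c) BW = 9414 Hz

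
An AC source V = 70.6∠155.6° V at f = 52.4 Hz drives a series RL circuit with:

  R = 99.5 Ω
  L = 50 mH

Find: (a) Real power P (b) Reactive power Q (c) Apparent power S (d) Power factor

Step 1 — Angular frequency: ω = 2π·f = 2π·52.4 = 329.2 rad/s.
Step 2 — Component impedances:
  R: Z = R = 99.5 Ω
  L: Z = jωL = j·329.2·0.05 = 0 + j16.46 Ω
Step 3 — Series combination: Z_total = R + L = 99.5 + j16.46 Ω = 100.9∠9.4° Ω.
Step 4 — Source phasor: V = 70.6∠155.6° V = -64.29 + j29.17 V.
Step 5 — Current: I = V / Z = -0.5818 + j0.3894 A = 0.7∠146.2° A.
Step 6 — Complex power: S = V·I* = 48.76 + j8.067 VA.
Step 7 — Real power: P = Re(S) = 48.76 W.
Step 8 — Reactive power: Q = Im(S) = 8.067 VAR.
Step 9 — Apparent power: |S| = 49.42 VA.
Step 10 — Power factor: PF = P/|S| = 0.9866 (lagging).

(a) P = 48.76 W  (b) Q = 8.067 VAR  (c) S = 49.42 VA  (d) PF = 0.9866 (lagging)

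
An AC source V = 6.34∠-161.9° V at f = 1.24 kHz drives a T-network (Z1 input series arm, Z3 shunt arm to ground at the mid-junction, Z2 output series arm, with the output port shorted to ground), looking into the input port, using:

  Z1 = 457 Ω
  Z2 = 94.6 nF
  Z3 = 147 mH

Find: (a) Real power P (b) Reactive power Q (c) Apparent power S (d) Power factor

Step 1 — Angular frequency: ω = 2π·f = 2π·1240 = 7791 rad/s.
Step 2 — Component impedances:
  Z1: Z = R = 457 Ω
  Z2: Z = 1/(jωC) = -j/(ω·C) = 0 - j1357 Ω
  Z3: Z = jωL = j·7791·0.147 = 0 + j1145 Ω
Step 3 — With the output port shorted to ground, the output series arm Z2 runs from the junction to ground; the shunt arm Z3 also runs from the junction to ground. They appear in parallel: Z3 || Z2 = 0 + j7348 Ω.
Step 4 — Series with input arm Z1: Z_in = Z1 + (Z3 || Z2) = 457 + j7348 Ω = 7362∠86.4° Ω.
Step 5 — Source phasor: V = 6.34∠-161.9° V = -6.026 - j1.97 V.
Step 6 — Current: I = V / Z = -0.0003178 + j0.0008004 A = 0.0008612∠111.7° A.
Step 7 — Complex power: S = V·I* = 0.0003389 + j0.005449 VA.
Step 8 — Real power: P = Re(S) = 0.0003389 W.
Step 9 — Reactive power: Q = Im(S) = 0.005449 VAR.
Step 10 — Apparent power: |S| = 0.00546 VA.
Step 11 — Power factor: PF = P/|S| = 0.06207 (lagging).

(a) P = 0.0003389 W  (b) Q = 0.005449 VAR  (c) S = 0.00546 VA  (d) PF = 0.06207 (lagging)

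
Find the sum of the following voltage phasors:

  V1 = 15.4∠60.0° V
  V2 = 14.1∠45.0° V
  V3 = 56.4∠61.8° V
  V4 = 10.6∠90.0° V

Step 1 — Convert each phasor to rectangular form:
  V1 = 15.4·(cos(60.0°) + j·sin(60.0°)) = 7.7 + j13.34 V
  V2 = 14.1·(cos(45.0°) + j·sin(45.0°)) = 9.97 + j9.97 V
  V3 = 56.4·(cos(61.8°) + j·sin(61.8°)) = 26.65 + j49.71 V
  V4 = 10.6·(cos(90.0°) + j·sin(90.0°)) = 0 + j10.6 V
Step 2 — Sum components: V_total = 44.32 + j83.61 V.
Step 3 — Convert to polar: |V_total| = 94.63 V, ∠V_total = 62.1°.

V_total = 94.63∠62.1° V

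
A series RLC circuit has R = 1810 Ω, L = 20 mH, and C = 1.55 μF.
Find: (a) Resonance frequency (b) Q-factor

Step 1 — Resonance condition Im(Z)=0 gives ω₀ = 1/√(LC).
Step 2 — ω₀ = 1/√(0.02·1.55e-06) = 5680 rad/s.
Step 3 — f₀ = ω₀/(2π) = 903.9 Hz.
Step 4 — Series Q: Q = ω₀L/R = 5680·0.02/1810 = 0.06276.

(a) f₀ = 903.9 Hz  (b) Q = 0.06276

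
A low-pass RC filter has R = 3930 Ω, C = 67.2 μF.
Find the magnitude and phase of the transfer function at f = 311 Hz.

Step 1 — Angular frequency: ω = 2π·311 = 1954 rad/s.
Step 2 — Transfer function: H(jω) = 1/(1 + jωRC).
Step 3 — Denominator: 1 + jωRC = 1 + j·1954·3930·6.72e-05 = 1 + j516.1.
Step 4 — H = 3.755e-06 - j0.001938.
Step 5 — Magnitude: |H| = 0.001938 (-54.3 dB); phase: φ = -89.9°.

|H| = 0.001938 (-54.3 dB), φ = -89.9°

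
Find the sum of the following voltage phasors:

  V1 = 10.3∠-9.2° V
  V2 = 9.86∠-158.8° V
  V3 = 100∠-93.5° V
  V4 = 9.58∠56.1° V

Step 1 — Convert each phasor to rectangular form:
  V1 = 10.3·(cos(-9.2°) + j·sin(-9.2°)) = 10.17 - j1.647 V
  V2 = 9.86·(cos(-158.8°) + j·sin(-158.8°)) = -9.193 - j3.566 V
  V3 = 100·(cos(-93.5°) + j·sin(-93.5°)) = -6.105 - j99.81 V
  V4 = 9.58·(cos(56.1°) + j·sin(56.1°)) = 5.343 + j7.952 V
Step 2 — Sum components: V_total = 0.2131 - j97.07 V.
Step 3 — Convert to polar: |V_total| = 97.07 V, ∠V_total = -89.9°.

V_total = 97.07∠-89.9° V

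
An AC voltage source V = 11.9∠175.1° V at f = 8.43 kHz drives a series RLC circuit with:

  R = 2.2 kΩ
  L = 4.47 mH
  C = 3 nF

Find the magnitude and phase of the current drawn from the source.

Step 1 — Angular frequency: ω = 2π·f = 2π·8430 = 5.297e+04 rad/s.
Step 2 — Component impedances:
  R: Z = R = 2200 Ω
  L: Z = jωL = j·5.297e+04·0.00447 = 0 + j236.8 Ω
  C: Z = 1/(jωC) = -j/(ω·C) = 0 - j6293 Ω
Step 3 — Series combination: Z_total = R + L + C = 2200 - j6056 Ω = 6444∠-70.0° Ω.
Step 4 — Source phasor: V = 11.9∠175.1° V = -11.86 + j1.016 V.
Step 5 — Ohm's law: I = V / Z_total = (-11.86 + j1.016) / (2200 - j6056) = -0.0007765 - j0.001676 A.
Step 6 — Convert to polar: |I| = 0.001847 A, ∠I = -114.9°.

I = 0.001847∠-114.9° A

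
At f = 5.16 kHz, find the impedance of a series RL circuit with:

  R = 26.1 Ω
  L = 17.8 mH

Step 1 — Angular frequency: ω = 2π·f = 2π·5160 = 3.242e+04 rad/s.
Step 2 — Component impedances:
  R: Z = R = 26.1 Ω
  L: Z = jωL = j·3.242e+04·0.0178 = 0 + j577.1 Ω
Step 3 — Series combination: Z_total = R + L = 26.1 + j577.1 Ω = 577.7∠87.4° Ω.

Z = 26.1 + j577.1 Ω = 577.7∠87.4° Ω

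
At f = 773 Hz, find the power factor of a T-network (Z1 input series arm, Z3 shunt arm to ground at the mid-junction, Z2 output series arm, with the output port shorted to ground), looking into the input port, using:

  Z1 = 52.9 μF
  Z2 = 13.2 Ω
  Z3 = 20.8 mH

Step 1 — Angular frequency: ω = 2π·f = 2π·773 = 4857 rad/s.
Step 2 — Component impedances:
  Z1: Z = 1/(jωC) = -j/(ω·C) = 0 - j3.892 Ω
  Z2: Z = R = 13.2 Ω
  Z3: Z = jωL = j·4857·0.0208 = 0 + j101 Ω
Step 3 — With the output port shorted to ground, the output series arm Z2 runs from the junction to ground; the shunt arm Z3 also runs from the junction to ground. They appear in parallel: Z3 || Z2 = 12.98 + j1.696 Ω.
Step 4 — Series with input arm Z1: Z_in = Z1 + (Z3 || Z2) = 12.98 - j2.196 Ω = 13.16∠-9.6° Ω.
Step 5 — Power factor: PF = cos(φ) = Re(Z)/|Z| = 12.9784/13.163 = 0.986.
Step 6 — Type: Im(Z) = -2.196 ⇒ leading (phase φ = -9.6°).

PF = 0.986 (leading, φ = -9.6°)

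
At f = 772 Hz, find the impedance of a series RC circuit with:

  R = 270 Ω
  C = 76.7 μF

Step 1 — Angular frequency: ω = 2π·f = 2π·772 = 4851 rad/s.
Step 2 — Component impedances:
  R: Z = R = 270 Ω
  C: Z = 1/(jωC) = -j/(ω·C) = 0 - j2.688 Ω
Step 3 — Series combination: Z_total = R + C = 270 - j2.688 Ω = 270∠-0.6° Ω.

Z = 270 - j2.688 Ω = 270∠-0.6° Ω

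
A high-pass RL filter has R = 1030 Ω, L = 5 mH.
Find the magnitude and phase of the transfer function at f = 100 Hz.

Step 1 — Angular frequency: ω = 2π·100 = 628.3 rad/s.
Step 2 — Transfer function: H(jω) = jωL/(R + jωL).
Step 3 — Numerator jωL = j·3.142; denominator R + jωL = 1030 + j3.142.
Step 4 — H = 9.303e-06 + j0.00305.
Step 5 — Magnitude: |H| = 0.00305 (-50.3 dB); phase: φ = 89.8°.

|H| = 0.00305 (-50.3 dB), φ = 89.8°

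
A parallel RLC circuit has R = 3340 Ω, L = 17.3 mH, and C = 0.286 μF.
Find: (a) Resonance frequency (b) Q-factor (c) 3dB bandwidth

Step 1 — Resonance: ω₀ = 1/√(LC) = 1/√(0.0173·2.86e-07) = 1.422e+04 rad/s.
Step 2 — f₀ = ω₀/(2π) = 2263 Hz.
Step 3 — Parallel Q: Q = R/(ω₀L) = 3340/(1.422e+04·0.0173) = 13.58.
Step 4 — Bandwidth: Δω = ω₀/Q = 1047 rad/s; BW = Δω/(2π) = 166.6 Hz.

(a) f₀ = 2263 Hz  (b) Q = 13.58  (c) BW = 166.6 Hz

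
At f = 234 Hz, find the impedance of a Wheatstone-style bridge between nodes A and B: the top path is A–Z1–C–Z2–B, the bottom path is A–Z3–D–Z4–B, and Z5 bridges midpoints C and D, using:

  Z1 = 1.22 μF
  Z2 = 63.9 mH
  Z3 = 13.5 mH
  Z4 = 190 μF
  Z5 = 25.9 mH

Step 1 — Angular frequency: ω = 2π·f = 2π·234 = 1470 rad/s.
Step 2 — Component impedances:
  Z1: Z = 1/(jωC) = -j/(ω·C) = 0 - j557.5 Ω
  Z2: Z = jωL = j·1470·0.0639 = 0 + j93.95 Ω
  Z3: Z = jωL = j·1470·0.0135 = 0 + j19.85 Ω
  Z4: Z = 1/(jωC) = -j/(ω·C) = 0 - j3.58 Ω
  Z5: Z = jωL = j·1470·0.0259 = 0 + j38.08 Ω
Step 3 — Bridge requires nodal analysis (the Z5 bridge couples midpoints C and D, so the two paths cannot be reduced to a simple series/parallel combination). Setting node B to ground and injecting 1 A at node A, the 3-node admittance system at A, C, D solves to V_A = Z_AB = 0 + j16.86 Ω = 16.86∠90.0° Ω.

Z = 0 + j16.86 Ω = 16.86∠90.0° Ω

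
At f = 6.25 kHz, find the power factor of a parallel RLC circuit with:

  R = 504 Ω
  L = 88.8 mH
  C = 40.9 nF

Step 1 — Angular frequency: ω = 2π·f = 2π·6250 = 3.927e+04 rad/s.
Step 2 — Component impedances:
  R: Z = R = 504 Ω
  L: Z = jωL = j·3.927e+04·0.0888 = 0 + j3487 Ω
  C: Z = 1/(jωC) = -j/(ω·C) = 0 - j622.6 Ω
Step 3 — Parallel combination: 1/Z_total = 1/R + 1/L + 1/C; Z_total = 349.5 - j232.4 Ω = 419.7∠-33.6° Ω.
Step 4 — Power factor: PF = cos(φ) = Re(Z)/|Z| = 349.5/419.7 = 0.8327.
Step 5 — Type: Im(Z) = -232.4 ⇒ leading (phase φ = -33.6°).

PF = 0.8327 (leading, φ = -33.6°)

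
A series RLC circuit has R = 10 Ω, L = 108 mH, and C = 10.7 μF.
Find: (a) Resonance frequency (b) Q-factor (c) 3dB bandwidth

Step 1 — Resonance: ω₀ = 1/√(LC) = 1/√(0.108·1.07e-05) = 930.2 rad/s.
Step 2 — f₀ = ω₀/(2π) = 148.1 Hz.
Step 3 — Series Q: Q = ω₀L/R = 930.2·0.108/10 = 10.05.
Step 4 — Bandwidth: Δω = ω₀/Q = 92.59 rad/s; BW = Δω/(2π) = 14.74 Hz.

(a) f₀ = 148.1 Hz  (b) Q = 10.05  (c) BW = 14.74 Hz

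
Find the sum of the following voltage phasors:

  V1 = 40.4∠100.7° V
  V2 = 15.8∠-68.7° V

Step 1 — Convert each phasor to rectangular form:
  V1 = 40.4·(cos(100.7°) + j·sin(100.7°)) = -7.501 + j39.7 V
  V2 = 15.8·(cos(-68.7°) + j·sin(-68.7°)) = 5.739 - j14.72 V
Step 2 — Sum components: V_total = -1.762 + j24.98 V.
Step 3 — Convert to polar: |V_total| = 25.04 V, ∠V_total = 94.0°.

V_total = 25.04∠94.0° V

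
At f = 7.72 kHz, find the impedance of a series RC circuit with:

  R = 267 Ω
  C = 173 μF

Step 1 — Angular frequency: ω = 2π·f = 2π·7720 = 4.851e+04 rad/s.
Step 2 — Component impedances:
  R: Z = R = 267 Ω
  C: Z = 1/(jωC) = -j/(ω·C) = 0 - j0.1192 Ω
Step 3 — Series combination: Z_total = R + C = 267 - j0.1192 Ω = 267∠-0.0° Ω.

Z = 267 - j0.1192 Ω = 267∠-0.0° Ω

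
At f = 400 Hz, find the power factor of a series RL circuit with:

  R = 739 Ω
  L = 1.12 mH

Step 1 — Angular frequency: ω = 2π·f = 2π·400 = 2513 rad/s.
Step 2 — Component impedances:
  R: Z = R = 739 Ω
  L: Z = jωL = j·2513·0.00112 = 0 + j2.815 Ω
Step 3 — Series combination: Z_total = R + L = 739 + j2.815 Ω = 739∠0.2° Ω.
Step 4 — Power factor: PF = cos(φ) = Re(Z)/|Z| = 739/739 = 1.
Step 5 — Type: Im(Z) = 2.815 ⇒ lagging (phase φ = 0.2°).

PF = 1 (lagging, φ = 0.2°)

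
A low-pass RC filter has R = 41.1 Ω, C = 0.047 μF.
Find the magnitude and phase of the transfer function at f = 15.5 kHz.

Step 1 — Angular frequency: ω = 2π·1.55e+04 = 9.739e+04 rad/s.
Step 2 — Transfer function: H(jω) = 1/(1 + jωRC).
Step 3 — Denominator: 1 + jωRC = 1 + j·9.739e+04·41.1·4.7e-08 = 1 + j0.1881.
Step 4 — H = 0.9658 - j0.1817.
Step 5 — Magnitude: |H| = 0.9828 (-0.2 dB); phase: φ = -10.7°.

|H| = 0.9828 (-0.2 dB), φ = -10.7°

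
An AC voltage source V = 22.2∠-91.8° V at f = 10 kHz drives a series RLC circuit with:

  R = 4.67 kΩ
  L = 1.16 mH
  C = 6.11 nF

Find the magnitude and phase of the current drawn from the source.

Step 1 — Angular frequency: ω = 2π·f = 2π·1e+04 = 6.283e+04 rad/s.
Step 2 — Component impedances:
  R: Z = R = 4670 Ω
  L: Z = jωL = j·6.283e+04·0.00116 = 0 + j72.88 Ω
  C: Z = 1/(jωC) = -j/(ω·C) = 0 - j2605 Ω
Step 3 — Series combination: Z_total = R + L + C = 4670 - j2532 Ω = 5312∠-28.5° Ω.
Step 4 — Source phasor: V = 22.2∠-91.8° V = -0.6973 - j22.19 V.
Step 5 — Ohm's law: I = V / Z_total = (-0.6973 - j22.19) / (4670 - j2532) = 0.001875 - j0.003735 A.
Step 6 — Convert to polar: |I| = 0.004179 A, ∠I = -63.3°.

I = 0.004179∠-63.3° A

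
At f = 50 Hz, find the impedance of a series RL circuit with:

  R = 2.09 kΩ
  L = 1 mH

Step 1 — Angular frequency: ω = 2π·f = 2π·50 = 314.2 rad/s.
Step 2 — Component impedances:
  R: Z = R = 2090 Ω
  L: Z = jωL = j·314.2·0.001 = 0 + j0.3142 Ω
Step 3 — Series combination: Z_total = R + L = 2090 + j0.3142 Ω = 2090∠0.0° Ω.

Z = 2090 + j0.3142 Ω = 2090∠0.0° Ω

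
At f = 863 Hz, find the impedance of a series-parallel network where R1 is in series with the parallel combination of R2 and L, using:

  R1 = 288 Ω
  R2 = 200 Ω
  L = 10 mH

Step 1 — Angular frequency: ω = 2π·f = 2π·863 = 5422 rad/s.
Step 2 — Component impedances:
  R1: Z = R = 288 Ω
  R2: Z = R = 200 Ω
  L: Z = jωL = j·5422·0.01 = 0 + j54.22 Ω
Step 3 — Parallel branch: R2 || L = 1/(1/R2 + 1/L) = 13.69 + j50.51 Ω.
Step 4 — Series with R1: Z_total = R1 + (R2 || L) = 301.7 + j50.51 Ω = 305.9∠9.5° Ω.

Z = 301.7 + j50.51 Ω = 305.9∠9.5° Ω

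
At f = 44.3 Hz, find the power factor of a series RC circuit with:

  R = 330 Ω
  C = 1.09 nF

Step 1 — Angular frequency: ω = 2π·f = 2π·44.3 = 278.3 rad/s.
Step 2 — Component impedances:
  R: Z = R = 330 Ω
  C: Z = 1/(jωC) = -j/(ω·C) = 0 - j3.296e+06 Ω
Step 3 — Series combination: Z_total = R + C = 330 - j3.296e+06 Ω = 3.296e+06∠-90.0° Ω.
Step 4 — Power factor: PF = cos(φ) = Re(Z)/|Z| = 330/3.296e+06 = 0.0001001.
Step 5 — Type: Im(Z) = -3.296e+06 ⇒ leading (phase φ = -90.0°).

PF = 0.0001001 (leading, φ = -90.0°)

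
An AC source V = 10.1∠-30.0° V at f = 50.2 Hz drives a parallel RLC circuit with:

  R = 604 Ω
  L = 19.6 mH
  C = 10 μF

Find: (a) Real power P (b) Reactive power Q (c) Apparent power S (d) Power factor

Step 1 — Angular frequency: ω = 2π·f = 2π·50.2 = 315.4 rad/s.
Step 2 — Component impedances:
  R: Z = R = 604 Ω
  L: Z = jωL = j·315.4·0.0196 = 0 + j6.182 Ω
  C: Z = 1/(jωC) = -j/(ω·C) = 0 - j317 Ω
Step 3 — Parallel combination: 1/Z_total = 1/R + 1/L + 1/C; Z_total = 0.06581 + j6.304 Ω = 6.305∠89.4° Ω.
Step 4 — Source phasor: V = 10.1∠-30.0° V = 8.747 - j5.05 V.
Step 5 — Current: I = V / Z = -0.7865 - j1.396 A = 1.602∠-119.4° A.
Step 6 — Complex power: S = V·I* = 0.1689 + j16.18 VA.
Step 7 — Real power: P = Re(S) = 0.1689 W.
Step 8 — Reactive power: Q = Im(S) = 16.18 VAR.
Step 9 — Apparent power: |S| = 16.18 VA.
Step 10 — Power factor: PF = P/|S| = 0.01044 (lagging).

(a) P = 0.1689 W  (b) Q = 16.18 VAR  (c) S = 16.18 VA  (d) PF = 0.01044 (lagging)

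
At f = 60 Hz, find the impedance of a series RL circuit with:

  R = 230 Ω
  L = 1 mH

Step 1 — Angular frequency: ω = 2π·f = 2π·60 = 377 rad/s.
Step 2 — Component impedances:
  R: Z = R = 230 Ω
  L: Z = jωL = j·377·0.001 = 0 + j0.377 Ω
Step 3 — Series combination: Z_total = R + L = 230 + j0.377 Ω = 230∠0.1° Ω.

Z = 230 + j0.377 Ω = 230∠0.1° Ω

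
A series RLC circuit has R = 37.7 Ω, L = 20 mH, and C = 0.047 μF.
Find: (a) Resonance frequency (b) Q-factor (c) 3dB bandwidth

Step 1 — Resonance condition Im(Z)=0 gives ω₀ = 1/√(LC).
Step 2 — ω₀ = 1/√(0.02·4.7e-08) = 3.262e+04 rad/s.
Step 3 — f₀ = ω₀/(2π) = 5191 Hz.
Step 4 — Series Q: Q = ω₀L/R = 3.262e+04·0.02/37.7 = 17.3.
Step 5 — 3dB bandwidth: Δω = ω₀/Q = 1885 rad/s; BW = Δω/(2π) = 300 Hz.

(a) f₀ = 5191 Hz  (b) Q = 17.3  (c) BW = 300 Hz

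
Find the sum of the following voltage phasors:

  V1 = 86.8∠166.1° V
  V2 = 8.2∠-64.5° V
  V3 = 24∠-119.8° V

Step 1 — Convert each phasor to rectangular form:
  V1 = 86.8·(cos(166.1°) + j·sin(166.1°)) = -84.26 + j20.85 V
  V2 = 8.2·(cos(-64.5°) + j·sin(-64.5°)) = 3.53 - j7.401 V
  V3 = 24·(cos(-119.8°) + j·sin(-119.8°)) = -11.93 - j20.83 V
Step 2 — Sum components: V_total = -92.66 - j7.376 V.
Step 3 — Convert to polar: |V_total| = 92.95 V, ∠V_total = -175.4°.

V_total = 92.95∠-175.4° V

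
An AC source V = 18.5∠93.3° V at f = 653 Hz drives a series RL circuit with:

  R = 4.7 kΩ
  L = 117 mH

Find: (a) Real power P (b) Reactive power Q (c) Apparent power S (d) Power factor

Step 1 — Angular frequency: ω = 2π·f = 2π·653 = 4103 rad/s.
Step 2 — Component impedances:
  R: Z = R = 4700 Ω
  L: Z = jωL = j·4103·0.117 = 0 + j480 Ω
Step 3 — Series combination: Z_total = R + L = 4700 + j480 Ω = 4724∠5.8° Ω.
Step 4 — Source phasor: V = 18.5∠93.3° V = -1.065 + j18.47 V.
Step 5 — Current: I = V / Z = 0.000173 + j0.003912 A = 0.003916∠87.5° A.
Step 6 — Complex power: S = V·I* = 0.07207 + j0.007361 VA.
Step 7 — Real power: P = Re(S) = 0.07207 W.
Step 8 — Reactive power: Q = Im(S) = 0.007361 VAR.
Step 9 — Apparent power: |S| = 0.07244 VA.
Step 10 — Power factor: PF = P/|S| = 0.9948 (lagging).

(a) P = 0.07207 W  (b) Q = 0.007361 VAR  (c) S = 0.07244 VA  (d) PF = 0.9948 (lagging)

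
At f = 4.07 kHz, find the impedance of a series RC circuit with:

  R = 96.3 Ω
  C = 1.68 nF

Step 1 — Angular frequency: ω = 2π·f = 2π·4070 = 2.557e+04 rad/s.
Step 2 — Component impedances:
  R: Z = R = 96.3 Ω
  C: Z = 1/(jωC) = -j/(ω·C) = 0 - j2.328e+04 Ω
Step 3 — Series combination: Z_total = R + C = 96.3 - j2.328e+04 Ω = 2.328e+04∠-89.8° Ω.

Z = 96.3 - j2.328e+04 Ω = 2.328e+04∠-89.8° Ω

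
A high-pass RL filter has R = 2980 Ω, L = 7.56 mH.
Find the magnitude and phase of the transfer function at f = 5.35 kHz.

Step 1 — Angular frequency: ω = 2π·5350 = 3.362e+04 rad/s.
Step 2 — Transfer function: H(jω) = jωL/(R + jωL).
Step 3 — Numerator jωL = j·254.1; denominator R + jωL = 2980 + j254.1.
Step 4 — H = 0.00722 + j0.08466.
Step 5 — Magnitude: |H| = 0.08497 (-21.4 dB); phase: φ = 85.1°.

|H| = 0.08497 (-21.4 dB), φ = 85.1°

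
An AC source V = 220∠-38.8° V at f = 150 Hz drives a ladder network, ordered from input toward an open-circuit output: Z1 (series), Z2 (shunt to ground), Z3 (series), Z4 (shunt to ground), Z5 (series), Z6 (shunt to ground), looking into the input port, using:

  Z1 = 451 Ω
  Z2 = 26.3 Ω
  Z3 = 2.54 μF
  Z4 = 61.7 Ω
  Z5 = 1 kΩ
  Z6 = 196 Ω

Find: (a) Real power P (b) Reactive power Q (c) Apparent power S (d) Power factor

Step 1 — Angular frequency: ω = 2π·f = 2π·150 = 942.5 rad/s.
Step 2 — Component impedances:
  Z1: Z = R = 451 Ω
  Z2: Z = R = 26.3 Ω
  Z3: Z = 1/(jωC) = -j/(ω·C) = 0 - j417.7 Ω
  Z4: Z = R = 61.7 Ω
  Z5: Z = R = 1000 Ω
  Z6: Z = R = 196 Ω
Step 3 — Ladder network (open output): work backward from the far end, alternating series and parallel combinations. Z_in = 477 - j1.59 Ω = 477∠-0.2° Ω.
Step 4 — Source phasor: V = 220∠-38.8° V = 171.5 - j137.9 V.
Step 5 — Current: I = V / Z = 0.3604 - j0.2878 A = 0.4612∠-38.6° A.
Step 6 — Complex power: S = V·I* = 101.5 - j0.3383 VA.
Step 7 — Real power: P = Re(S) = 101.5 W.
Step 8 — Reactive power: Q = Im(S) = -0.3383 VAR.
Step 9 — Apparent power: |S| = 101.5 VA.
Step 10 — Power factor: PF = P/|S| = 1 (leading).

(a) P = 101.5 W  (b) Q = -0.3383 VAR  (c) S = 101.5 VA  (d) PF = 1 (leading)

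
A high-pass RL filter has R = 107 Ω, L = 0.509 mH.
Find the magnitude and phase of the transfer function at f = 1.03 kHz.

Step 1 — Angular frequency: ω = 2π·1030 = 6472 rad/s.
Step 2 — Transfer function: H(jω) = jωL/(R + jωL).
Step 3 — Numerator jωL = j·3.294; denominator R + jωL = 107 + j3.294.
Step 4 — H = 0.0009469 + j0.03076.
Step 5 — Magnitude: |H| = 0.03077 (-30.2 dB); phase: φ = 88.2°.

|H| = 0.03077 (-30.2 dB), φ = 88.2°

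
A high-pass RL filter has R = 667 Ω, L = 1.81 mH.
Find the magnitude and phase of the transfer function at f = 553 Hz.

Step 1 — Angular frequency: ω = 2π·553 = 3475 rad/s.
Step 2 — Transfer function: H(jω) = jωL/(R + jωL).
Step 3 — Numerator jωL = j·6.289; denominator R + jωL = 667 + j6.289.
Step 4 — H = 8.889e-05 + j0.009428.
Step 5 — Magnitude: |H| = 0.009428 (-40.5 dB); phase: φ = 89.5°.

|H| = 0.009428 (-40.5 dB), φ = 89.5°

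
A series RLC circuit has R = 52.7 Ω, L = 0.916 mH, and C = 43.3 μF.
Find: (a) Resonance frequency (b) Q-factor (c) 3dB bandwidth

Step 1 — Resonance: ω₀ = 1/√(LC) = 1/√(0.000916·4.33e-05) = 5021 rad/s.
Step 2 — f₀ = ω₀/(2π) = 799.2 Hz.
Step 3 — Series Q: Q = ω₀L/R = 5021·0.000916/52.7 = 0.08728.
Step 4 — Bandwidth: Δω = ω₀/Q = 5.753e+04 rad/s; BW = Δω/(2π) = 9157 Hz.

(a) f₀ = 799.2 Hz  (b) Q = 0.08728  (c) BW = 9157 Hz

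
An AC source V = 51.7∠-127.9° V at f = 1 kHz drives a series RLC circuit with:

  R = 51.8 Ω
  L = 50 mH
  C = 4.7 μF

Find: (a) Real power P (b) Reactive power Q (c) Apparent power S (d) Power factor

Step 1 — Angular frequency: ω = 2π·f = 2π·1000 = 6283 rad/s.
Step 2 — Component impedances:
  R: Z = R = 51.8 Ω
  L: Z = jωL = j·6283·0.05 = 0 + j314.2 Ω
  C: Z = 1/(jωC) = -j/(ω·C) = 0 - j33.86 Ω
Step 3 — Series combination: Z_total = R + L + C = 51.8 + j280.3 Ω = 285∠79.5° Ω.
Step 4 — Source phasor: V = 51.7∠-127.9° V = -31.76 - j40.8 V.
Step 5 — Current: I = V / Z = -0.161 + j0.08355 A = 0.1814∠152.6° A.
Step 6 — Complex power: S = V·I* = 1.704 + j9.221 VA.
Step 7 — Real power: P = Re(S) = 1.704 W.
Step 8 — Reactive power: Q = Im(S) = 9.221 VAR.
Step 9 — Apparent power: |S| = 9.377 VA.
Step 10 — Power factor: PF = P/|S| = 0.1817 (lagging).

(a) P = 1.704 W  (b) Q = 9.221 VAR  (c) S = 9.377 VA  (d) PF = 0.1817 (lagging)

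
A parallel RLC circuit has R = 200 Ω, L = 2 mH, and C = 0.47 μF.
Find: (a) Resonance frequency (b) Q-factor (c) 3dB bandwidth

Step 1 — Resonance: ω₀ = 1/√(LC) = 1/√(0.002·4.7e-07) = 3.262e+04 rad/s.
Step 2 — f₀ = ω₀/(2π) = 5191 Hz.
Step 3 — Parallel Q: Q = R/(ω₀L) = 200/(3.262e+04·0.002) = 3.066.
Step 4 — Bandwidth: Δω = ω₀/Q = 1.064e+04 rad/s; BW = Δω/(2π) = 1693 Hz.

(a) f₀ = 5191 Hz  (b) Q = 3.066  (c) BW = 1693 Hz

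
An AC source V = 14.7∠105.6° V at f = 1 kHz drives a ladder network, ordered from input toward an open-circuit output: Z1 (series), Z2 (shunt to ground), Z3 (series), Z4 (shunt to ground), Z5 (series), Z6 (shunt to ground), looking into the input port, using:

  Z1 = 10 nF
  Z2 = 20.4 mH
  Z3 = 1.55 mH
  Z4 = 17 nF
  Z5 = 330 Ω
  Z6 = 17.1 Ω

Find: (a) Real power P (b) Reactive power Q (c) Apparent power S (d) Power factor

Step 1 — Angular frequency: ω = 2π·f = 2π·1000 = 6283 rad/s.
Step 2 — Component impedances:
  Z1: Z = 1/(jωC) = -j/(ω·C) = 0 - j1.592e+04 Ω
  Z2: Z = jωL = j·6283·0.0204 = 0 + j128.2 Ω
  Z3: Z = jωL = j·6283·0.00155 = 0 + j9.739 Ω
  Z4: Z = 1/(jωC) = -j/(ω·C) = 0 - j9362 Ω
  Z5: Z = R = 330 Ω
  Z6: Z = R = 17.1 Ω
Step 3 — Ladder network (open output): work backward from the far end, alternating series and parallel combinations. Z_in = 41.94 - j1.58e+04 Ω = 1.58e+04∠-89.8° Ω.
Step 4 — Source phasor: V = 14.7∠105.6° V = -3.953 + j14.16 V.
Step 5 — Current: I = V / Z = -0.0008966 - j0.0002478 A = 0.0009302∠-164.6° A.
Step 6 — Complex power: S = V·I* = 3.629e-05 - j0.01367 VA.
Step 7 — Real power: P = Re(S) = 3.629e-05 W.
Step 8 — Reactive power: Q = Im(S) = -0.01367 VAR.
Step 9 — Apparent power: |S| = 0.01367 VA.
Step 10 — Power factor: PF = P/|S| = 0.002654 (leading).

(a) P = 3.629e-05 W  (b) Q = -0.01367 VAR  (c) S = 0.01367 VA  (d) PF = 0.002654 (leading)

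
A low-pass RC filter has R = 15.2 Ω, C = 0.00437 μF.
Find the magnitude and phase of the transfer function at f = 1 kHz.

Step 1 — Angular frequency: ω = 2π·1000 = 6283 rad/s.
Step 2 — Transfer function: H(jω) = 1/(1 + jωRC).
Step 3 — Denominator: 1 + jωRC = 1 + j·6283·15.2·4.37e-09 = 1 + j0.0004174.
Step 4 — H = 1 - j0.0004174.
Step 5 — Magnitude: |H| = 1 (-0.0 dB); phase: φ = -0.0°.

|H| = 1 (-0.0 dB), φ = -0.0°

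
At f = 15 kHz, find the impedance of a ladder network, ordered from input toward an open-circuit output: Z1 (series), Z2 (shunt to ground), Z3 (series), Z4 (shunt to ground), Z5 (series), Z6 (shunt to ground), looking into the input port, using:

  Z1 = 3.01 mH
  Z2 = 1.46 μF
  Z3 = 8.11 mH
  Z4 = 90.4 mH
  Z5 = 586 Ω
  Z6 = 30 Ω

Step 1 — Angular frequency: ω = 2π·f = 2π·1.5e+04 = 9.425e+04 rad/s.
Step 2 — Component impedances:
  Z1: Z = jωL = j·9.425e+04·0.00301 = 0 + j283.7 Ω
  Z2: Z = 1/(jωC) = -j/(ω·C) = 0 - j7.267 Ω
  Z3: Z = jωL = j·9.425e+04·0.00811 = 0 + j764.3 Ω
  Z4: Z = jωL = j·9.425e+04·0.0904 = 0 + j8520 Ω
  Z5: Z = R = 586 Ω
  Z6: Z = R = 30 Ω
Step 3 — Ladder network (open output): work backward from the far end, alternating series and parallel combinations. Z_in = 0.0318 + j276.4 Ω = 276.4∠90.0° Ω.

Z = 0.0318 + j276.4 Ω = 276.4∠90.0° Ω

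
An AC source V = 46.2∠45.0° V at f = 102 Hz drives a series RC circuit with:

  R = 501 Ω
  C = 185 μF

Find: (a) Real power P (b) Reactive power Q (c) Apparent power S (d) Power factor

Step 1 — Angular frequency: ω = 2π·f = 2π·102 = 640.9 rad/s.
Step 2 — Component impedances:
  R: Z = R = 501 Ω
  C: Z = 1/(jωC) = -j/(ω·C) = 0 - j8.434 Ω
Step 3 — Series combination: Z_total = R + C = 501 - j8.434 Ω = 501.1∠-1.0° Ω.
Step 4 — Source phasor: V = 46.2∠45.0° V = 32.67 + j32.67 V.
Step 5 — Current: I = V / Z = 0.06409 + j0.06629 A = 0.0922∠46.0° A.
Step 6 — Complex power: S = V·I* = 4.259 - j0.0717 VA.
Step 7 — Real power: P = Re(S) = 4.259 W.
Step 8 — Reactive power: Q = Im(S) = -0.0717 VAR.
Step 9 — Apparent power: |S| = 4.26 VA.
Step 10 — Power factor: PF = P/|S| = 0.9999 (leading).

(a) P = 4.259 W  (b) Q = -0.0717 VAR  (c) S = 4.26 VA  (d) PF = 0.9999 (leading)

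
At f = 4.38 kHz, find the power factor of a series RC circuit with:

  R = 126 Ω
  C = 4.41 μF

Step 1 — Angular frequency: ω = 2π·f = 2π·4380 = 2.752e+04 rad/s.
Step 2 — Component impedances:
  R: Z = R = 126 Ω
  C: Z = 1/(jωC) = -j/(ω·C) = 0 - j8.24 Ω
Step 3 — Series combination: Z_total = R + C = 126 - j8.24 Ω = 126.3∠-3.7° Ω.
Step 4 — Power factor: PF = cos(φ) = Re(Z)/|Z| = 126/126.27 = 0.9979.
Step 5 — Type: Im(Z) = -8.24 ⇒ leading (phase φ = -3.7°).

PF = 0.9979 (leading, φ = -3.7°)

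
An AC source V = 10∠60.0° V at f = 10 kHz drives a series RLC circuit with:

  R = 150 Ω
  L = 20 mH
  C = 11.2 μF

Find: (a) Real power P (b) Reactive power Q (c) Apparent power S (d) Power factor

Step 1 — Angular frequency: ω = 2π·f = 2π·1e+04 = 6.283e+04 rad/s.
Step 2 — Component impedances:
  R: Z = R = 150 Ω
  L: Z = jωL = j·6.283e+04·0.02 = 0 + j1257 Ω
  C: Z = 1/(jωC) = -j/(ω·C) = 0 - j1.421 Ω
Step 3 — Series combination: Z_total = R + L + C = 150 + j1255 Ω = 1264∠83.2° Ω.
Step 4 — Source phasor: V = 10∠60.0° V = 5 + j8.66 V.
Step 5 — Current: I = V / Z = 0.007272 - j0.003114 A = 0.00791∠-23.2° A.
Step 6 — Complex power: S = V·I* = 0.009386 + j0.07855 VA.
Step 7 — Real power: P = Re(S) = 0.009386 W.
Step 8 — Reactive power: Q = Im(S) = 0.07855 VAR.
Step 9 — Apparent power: |S| = 0.0791 VA.
Step 10 — Power factor: PF = P/|S| = 0.1187 (lagging).

(a) P = 0.009386 W  (b) Q = 0.07855 VAR  (c) S = 0.0791 VA  (d) PF = 0.1187 (lagging)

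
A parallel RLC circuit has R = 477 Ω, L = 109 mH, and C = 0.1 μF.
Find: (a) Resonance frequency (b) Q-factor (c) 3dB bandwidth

Step 1 — Resonance: ω₀ = 1/√(LC) = 1/√(0.109·1e-07) = 9578 rad/s.
Step 2 — f₀ = ω₀/(2π) = 1524 Hz.
Step 3 — Parallel Q: Q = R/(ω₀L) = 477/(9578·0.109) = 0.4569.
Step 4 — Bandwidth: Δω = ω₀/Q = 2.096e+04 rad/s; BW = Δω/(2π) = 3337 Hz.

(a) f₀ = 1524 Hz  (b) Q = 0.4569  (c) BW = 3337 Hz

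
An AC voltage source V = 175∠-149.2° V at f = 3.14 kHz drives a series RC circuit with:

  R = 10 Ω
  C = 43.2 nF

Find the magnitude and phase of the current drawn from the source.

Step 1 — Angular frequency: ω = 2π·f = 2π·3140 = 1.973e+04 rad/s.
Step 2 — Component impedances:
  R: Z = R = 10 Ω
  C: Z = 1/(jωC) = -j/(ω·C) = 0 - j1173 Ω
Step 3 — Series combination: Z_total = R + C = 10 - j1173 Ω = 1173∠-89.5° Ω.
Step 4 — Source phasor: V = 175∠-149.2° V = -150.3 - j89.61 V.
Step 5 — Ohm's law: I = V / Z_total = (-150.3 - j89.61) / (10 - j1173) = 0.07528 - j0.1288 A.
Step 6 — Convert to polar: |I| = 0.1491 A, ∠I = -59.7°.

I = 0.1491∠-59.7° A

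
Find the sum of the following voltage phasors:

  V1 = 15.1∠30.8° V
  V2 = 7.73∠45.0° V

Step 1 — Convert each phasor to rectangular form:
  V1 = 15.1·(cos(30.8°) + j·sin(30.8°)) = 12.97 + j7.732 V
  V2 = 7.73·(cos(45.0°) + j·sin(45.0°)) = 5.466 + j5.466 V
Step 2 — Sum components: V_total = 18.44 + j13.2 V.
Step 3 — Convert to polar: |V_total| = 22.67 V, ∠V_total = 35.6°.

V_total = 22.67∠35.6° V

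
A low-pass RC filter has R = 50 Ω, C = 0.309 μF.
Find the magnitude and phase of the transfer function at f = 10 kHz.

Step 1 — Angular frequency: ω = 2π·1e+04 = 6.283e+04 rad/s.
Step 2 — Transfer function: H(jω) = 1/(1 + jωRC).
Step 3 — Denominator: 1 + jωRC = 1 + j·6.283e+04·50·3.09e-07 = 1 + j0.9708.
Step 4 — H = 0.5148 - j0.4998.
Step 5 — Magnitude: |H| = 0.7175 (-2.9 dB); phase: φ = -44.1°.

|H| = 0.7175 (-2.9 dB), φ = -44.1°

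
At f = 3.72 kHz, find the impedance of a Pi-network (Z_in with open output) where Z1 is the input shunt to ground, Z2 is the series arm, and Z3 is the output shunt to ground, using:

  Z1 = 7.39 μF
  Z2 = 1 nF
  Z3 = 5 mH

Step 1 — Angular frequency: ω = 2π·f = 2π·3720 = 2.337e+04 rad/s.
Step 2 — Component impedances:
  Z1: Z = 1/(jωC) = -j/(ω·C) = 0 - j5.789 Ω
  Z2: Z = 1/(jωC) = -j/(ω·C) = 0 - j4.278e+04 Ω
  Z3: Z = jωL = j·2.337e+04·0.005 = 0 + j116.9 Ω
Step 3 — With open output, the series arm Z2 and the output shunt Z3 appear in series to ground: Z2 + Z3 = 0 - j4.267e+04 Ω.
Step 4 — Parallel with input shunt Z1: Z_in = Z1 || (Z2 + Z3) = 0 - j5.789 Ω = 5.789∠-90.0° Ω.

Z = 0 - j5.789 Ω = 5.789∠-90.0° Ω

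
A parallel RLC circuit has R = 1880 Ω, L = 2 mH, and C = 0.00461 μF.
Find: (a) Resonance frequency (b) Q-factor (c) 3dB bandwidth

Step 1 — Resonance: ω₀ = 1/√(LC) = 1/√(0.002·4.61e-09) = 3.293e+05 rad/s.
Step 2 — f₀ = ω₀/(2π) = 5.241e+04 Hz.
Step 3 — Parallel Q: Q = R/(ω₀L) = 1880/(3.293e+05·0.002) = 2.854.
Step 4 — Bandwidth: Δω = ω₀/Q = 1.154e+05 rad/s; BW = Δω/(2π) = 1.836e+04 Hz.

(a) f₀ = 5.241e+04 Hz  (b) Q = 2.854  (c) BW = 1.836e+04 Hz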